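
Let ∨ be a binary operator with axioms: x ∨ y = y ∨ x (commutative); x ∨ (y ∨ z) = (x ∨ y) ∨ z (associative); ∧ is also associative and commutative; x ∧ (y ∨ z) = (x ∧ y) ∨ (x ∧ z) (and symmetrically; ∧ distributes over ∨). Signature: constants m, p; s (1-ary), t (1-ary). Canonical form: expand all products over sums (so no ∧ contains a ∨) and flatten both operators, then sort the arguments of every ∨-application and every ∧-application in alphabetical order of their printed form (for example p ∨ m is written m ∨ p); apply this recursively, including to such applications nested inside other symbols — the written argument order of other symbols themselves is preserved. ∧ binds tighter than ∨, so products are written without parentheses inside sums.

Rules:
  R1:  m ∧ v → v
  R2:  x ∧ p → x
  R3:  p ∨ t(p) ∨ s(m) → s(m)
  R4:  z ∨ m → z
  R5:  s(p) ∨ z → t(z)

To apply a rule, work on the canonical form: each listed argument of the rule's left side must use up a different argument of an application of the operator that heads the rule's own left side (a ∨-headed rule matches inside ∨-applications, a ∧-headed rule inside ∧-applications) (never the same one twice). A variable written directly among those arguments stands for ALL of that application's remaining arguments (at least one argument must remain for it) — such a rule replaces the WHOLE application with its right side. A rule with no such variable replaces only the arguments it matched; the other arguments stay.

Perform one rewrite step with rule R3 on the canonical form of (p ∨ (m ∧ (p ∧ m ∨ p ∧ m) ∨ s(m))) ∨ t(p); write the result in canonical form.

Answer: m ∧ m ∧ p ∨ m ∧ m ∧ p ∨ s(m)

Derivation:
Canonical form:  m ∧ m ∧ p ∨ m ∧ m ∧ p ∨ p ∨ s(m) ∨ t(p)
R3 matches:  uses p, s(m), t(p)
New term:  m ∧ m ∧ p ∨ m ∧ m ∧ p ∨ s(m)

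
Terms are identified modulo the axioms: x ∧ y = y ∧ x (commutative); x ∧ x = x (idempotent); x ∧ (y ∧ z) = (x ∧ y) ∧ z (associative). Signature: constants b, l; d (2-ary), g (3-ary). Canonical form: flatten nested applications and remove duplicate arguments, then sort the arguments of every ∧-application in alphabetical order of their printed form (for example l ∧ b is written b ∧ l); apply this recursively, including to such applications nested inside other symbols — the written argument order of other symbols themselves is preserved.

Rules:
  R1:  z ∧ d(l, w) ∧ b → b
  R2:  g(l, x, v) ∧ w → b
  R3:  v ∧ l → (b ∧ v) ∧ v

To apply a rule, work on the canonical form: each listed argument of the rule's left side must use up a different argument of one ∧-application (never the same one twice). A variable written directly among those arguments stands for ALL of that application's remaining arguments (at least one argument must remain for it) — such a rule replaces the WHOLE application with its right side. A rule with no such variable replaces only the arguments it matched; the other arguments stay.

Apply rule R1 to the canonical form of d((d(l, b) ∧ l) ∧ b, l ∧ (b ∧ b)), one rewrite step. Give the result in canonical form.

Canonical form:  d(b ∧ d(l, b) ∧ l, b ∧ l)
R1 matches:  uses b, d(l, b);  w := b, z := l
The variable takes the whole remainder — replace the entire application.
Result:  d(b, b ∧ l)

Answer: d(b, b ∧ l)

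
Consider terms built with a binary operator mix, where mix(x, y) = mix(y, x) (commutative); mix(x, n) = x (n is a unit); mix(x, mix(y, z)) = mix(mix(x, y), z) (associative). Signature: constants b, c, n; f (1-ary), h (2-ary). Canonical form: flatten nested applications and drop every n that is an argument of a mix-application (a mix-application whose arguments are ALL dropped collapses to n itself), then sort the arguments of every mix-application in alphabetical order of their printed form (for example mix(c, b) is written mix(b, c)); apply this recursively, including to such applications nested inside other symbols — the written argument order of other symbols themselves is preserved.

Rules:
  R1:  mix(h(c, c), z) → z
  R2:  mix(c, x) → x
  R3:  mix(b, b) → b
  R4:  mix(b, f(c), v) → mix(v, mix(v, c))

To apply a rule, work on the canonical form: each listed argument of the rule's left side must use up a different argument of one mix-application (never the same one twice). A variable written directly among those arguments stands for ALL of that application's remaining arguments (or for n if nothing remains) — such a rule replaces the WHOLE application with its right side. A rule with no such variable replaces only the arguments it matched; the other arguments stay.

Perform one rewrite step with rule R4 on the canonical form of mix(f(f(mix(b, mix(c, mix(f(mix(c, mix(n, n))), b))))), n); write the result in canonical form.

Canonical form:  f(f(mix(b, b, c, f(c))))
Apply R4:  consuming b, f(c);  v := mix(b, c)
The extension variable absorbs all remaining arguments, so the whole application is rewritten.
Giving:  f(f(mix(b, b, c, c, c)))

Answer: f(f(mix(b, b, c, c, c)))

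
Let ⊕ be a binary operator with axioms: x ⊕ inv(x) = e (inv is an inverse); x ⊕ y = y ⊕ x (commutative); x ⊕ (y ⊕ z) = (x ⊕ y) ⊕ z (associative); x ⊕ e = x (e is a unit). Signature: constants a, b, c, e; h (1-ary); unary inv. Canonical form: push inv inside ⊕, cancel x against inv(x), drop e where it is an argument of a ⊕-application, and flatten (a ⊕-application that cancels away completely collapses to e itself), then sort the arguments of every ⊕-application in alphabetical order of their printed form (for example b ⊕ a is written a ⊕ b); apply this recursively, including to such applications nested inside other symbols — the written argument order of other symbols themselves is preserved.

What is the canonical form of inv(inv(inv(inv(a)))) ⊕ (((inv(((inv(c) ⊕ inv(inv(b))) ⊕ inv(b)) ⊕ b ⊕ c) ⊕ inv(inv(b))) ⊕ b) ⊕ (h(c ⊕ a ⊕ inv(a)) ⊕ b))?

Answer: a ⊕ b ⊕ b ⊕ h(c)

Derivation:
Push inv inside:  distribute inv over ⊕ and collapse double inv
Cancel:  c cancels
Collect terms:  a ⊕ b ⊕ b ⊕ h(c)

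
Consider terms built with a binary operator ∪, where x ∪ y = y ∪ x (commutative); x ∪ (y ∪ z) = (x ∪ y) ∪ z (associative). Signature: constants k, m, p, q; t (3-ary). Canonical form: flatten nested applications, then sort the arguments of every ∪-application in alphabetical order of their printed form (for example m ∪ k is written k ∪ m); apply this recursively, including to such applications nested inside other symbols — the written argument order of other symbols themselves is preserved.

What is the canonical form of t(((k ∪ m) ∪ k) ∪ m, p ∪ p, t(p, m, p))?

Work inside:  ((k ∪ m) ∪ k) ∪ m
Merge nested applications:  k ∪ m ∪ k ∪ m
Sort arguments:  k ∪ k ∪ m ∪ m
Reassemble:  t(k ∪ k ∪ m ∪ m, p ∪ p, t(p, m, p))

Answer: t(k ∪ k ∪ m ∪ m, p ∪ p, t(p, m, p))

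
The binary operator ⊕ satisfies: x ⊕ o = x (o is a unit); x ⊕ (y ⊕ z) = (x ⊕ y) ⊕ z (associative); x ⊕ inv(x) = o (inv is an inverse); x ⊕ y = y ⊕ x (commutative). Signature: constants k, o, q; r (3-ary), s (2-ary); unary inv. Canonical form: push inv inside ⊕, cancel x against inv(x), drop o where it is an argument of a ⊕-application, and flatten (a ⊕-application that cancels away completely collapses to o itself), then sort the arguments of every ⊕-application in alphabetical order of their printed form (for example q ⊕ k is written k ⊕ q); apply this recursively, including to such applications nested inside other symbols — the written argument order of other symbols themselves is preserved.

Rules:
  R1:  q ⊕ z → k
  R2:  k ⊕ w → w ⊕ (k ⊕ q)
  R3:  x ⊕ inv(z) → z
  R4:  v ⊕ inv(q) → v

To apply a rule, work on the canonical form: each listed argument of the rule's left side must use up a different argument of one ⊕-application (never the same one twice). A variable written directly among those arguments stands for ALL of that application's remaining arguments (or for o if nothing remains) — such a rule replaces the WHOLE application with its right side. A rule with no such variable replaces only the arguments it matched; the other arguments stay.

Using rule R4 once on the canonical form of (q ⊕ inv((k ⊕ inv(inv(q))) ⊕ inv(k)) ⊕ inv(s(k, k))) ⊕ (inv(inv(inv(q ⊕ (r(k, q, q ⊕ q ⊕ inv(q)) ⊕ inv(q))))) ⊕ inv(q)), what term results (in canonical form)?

Canonical form:  inv(q) ⊕ inv(r(k, q, q)) ⊕ inv(s(k, k))
Apply R4:  consuming inv(q);  v := inv(r(k, q, q)) ⊕ inv(s(k, k))
The variable takes the whole remainder — replace the entire application.
Giving:  inv(r(k, q, q)) ⊕ inv(s(k, k))

Answer: inv(r(k, q, q)) ⊕ inv(s(k, k))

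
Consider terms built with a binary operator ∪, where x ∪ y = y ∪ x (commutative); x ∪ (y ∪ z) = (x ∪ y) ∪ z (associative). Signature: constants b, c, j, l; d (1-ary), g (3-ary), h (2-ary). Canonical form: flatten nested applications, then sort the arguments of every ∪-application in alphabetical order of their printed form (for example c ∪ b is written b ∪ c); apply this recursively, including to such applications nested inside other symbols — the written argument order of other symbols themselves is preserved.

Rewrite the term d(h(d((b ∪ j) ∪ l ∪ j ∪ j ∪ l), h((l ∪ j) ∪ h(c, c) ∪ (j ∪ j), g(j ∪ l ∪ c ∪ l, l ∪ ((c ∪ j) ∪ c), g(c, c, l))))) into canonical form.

Work inside:  (l ∪ j) ∪ h(c, c) ∪ (j ∪ j)
Merge nested applications:  l ∪ j ∪ h(c, c) ∪ j ∪ j
Sort arguments:  h(c, c) ∪ j ∪ j ∪ j ∪ l
Put back:  d(h(d(b ∪ j ∪ j ∪ j ∪ l ∪ l), h(h(c, c) ∪ j ∪ j ∪ j ∪ l, g(c ∪ j ∪ l ∪ l, c ∪ c ∪ j ∪ l, g(c, c, l)))))

Answer: d(h(d(b ∪ j ∪ j ∪ j ∪ l ∪ l), h(h(c, c) ∪ j ∪ j ∪ j ∪ l, g(c ∪ j ∪ l ∪ l, c ∪ c ∪ j ∪ l, g(c, c, l)))))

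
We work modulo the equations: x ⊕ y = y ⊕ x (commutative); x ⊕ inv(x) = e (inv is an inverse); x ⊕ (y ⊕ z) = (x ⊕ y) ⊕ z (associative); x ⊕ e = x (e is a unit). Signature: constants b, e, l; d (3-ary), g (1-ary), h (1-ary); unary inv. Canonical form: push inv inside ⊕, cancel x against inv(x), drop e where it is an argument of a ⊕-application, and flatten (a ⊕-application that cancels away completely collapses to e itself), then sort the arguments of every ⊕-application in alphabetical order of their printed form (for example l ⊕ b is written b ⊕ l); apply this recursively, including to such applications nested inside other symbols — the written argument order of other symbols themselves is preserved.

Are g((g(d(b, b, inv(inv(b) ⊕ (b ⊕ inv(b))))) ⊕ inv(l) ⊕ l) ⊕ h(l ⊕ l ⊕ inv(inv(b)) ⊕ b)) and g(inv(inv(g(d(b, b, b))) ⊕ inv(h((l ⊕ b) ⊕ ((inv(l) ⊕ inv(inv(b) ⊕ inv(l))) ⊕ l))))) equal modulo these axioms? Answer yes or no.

Left:  g((g(d(b, b, inv(inv(b) ⊕ (b ⊕ inv(b))))) ⊕ inv(l) ⊕ l) ⊕ h(l ⊕ l ⊕ inv(inv(b)) ⊕ b))
  Focus inside:  (g(d(b, b, inv(inv(b) ⊕ (b ⊕ inv(b))))) ⊕ inv(l) ⊕ l) ⊕ h(l ⊕ l ⊕ inv(inv(b)) ⊕ b)
  Push inv inside:  distribute inv over ⊕ and collapse double inv
  Inverses cancel:  l cancels
  Collect terms:  g(d(b, b, b)) ⊕ h(b ⊕ b ⊕ l ⊕ l)
  Reassemble:  g(g(d(b, b, b)) ⊕ h(b ⊕ b ⊕ l ⊕ l))
Right:  g(inv(inv(g(d(b, b, b))) ⊕ inv(h((l ⊕ b) ⊕ ((inv(l) ⊕ inv(inv(b) ⊕ inv(l))) ⊕ l)))))
  Descend into:  inv(g(d(b, b, b))) ⊕ inv(h((l ⊕ b) ⊕ ((inv(l) ⊕ inv(inv(b) ⊕ inv(l))) ⊕ l)))
  Push inv inside:  distribute inv over ⊕ and collapse double inv
  Combine occurrences:  inv(g(d(b, b, b))) ⊕ inv(h(b ⊕ b ⊕ l ⊕ l))
  Put back:  g(g(d(b, b, b)) ⊕ h(b ⊕ b ⊕ l ⊕ l))

Answer: yes — both canonical forms are g(g(d(b, b, b)) ⊕ h(b ⊕ b ⊕ l ⊕ l))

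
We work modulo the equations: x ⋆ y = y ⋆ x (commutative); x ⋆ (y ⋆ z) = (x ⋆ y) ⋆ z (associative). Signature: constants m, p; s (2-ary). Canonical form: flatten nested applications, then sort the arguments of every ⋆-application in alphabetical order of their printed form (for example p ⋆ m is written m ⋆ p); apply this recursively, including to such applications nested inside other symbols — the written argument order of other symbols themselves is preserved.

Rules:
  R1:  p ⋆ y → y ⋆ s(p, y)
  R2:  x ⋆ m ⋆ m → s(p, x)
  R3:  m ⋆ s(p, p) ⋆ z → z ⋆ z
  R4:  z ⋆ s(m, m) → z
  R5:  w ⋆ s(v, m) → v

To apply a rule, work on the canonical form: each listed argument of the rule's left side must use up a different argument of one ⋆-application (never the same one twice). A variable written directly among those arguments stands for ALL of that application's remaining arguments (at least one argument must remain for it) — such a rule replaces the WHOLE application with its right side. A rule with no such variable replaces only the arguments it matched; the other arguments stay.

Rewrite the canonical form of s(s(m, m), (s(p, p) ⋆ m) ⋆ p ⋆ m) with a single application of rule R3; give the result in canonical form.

Canonical form:  s(s(m, m), m ⋆ m ⋆ p ⋆ s(p, p))
R3 matches:  uses m, s(p, p);  z := m ⋆ p
The variable takes the whole remainder — replace the entire application.
New term:  s(s(m, m), m ⋆ m ⋆ p ⋆ p)

Answer: s(s(m, m), m ⋆ m ⋆ p ⋆ p)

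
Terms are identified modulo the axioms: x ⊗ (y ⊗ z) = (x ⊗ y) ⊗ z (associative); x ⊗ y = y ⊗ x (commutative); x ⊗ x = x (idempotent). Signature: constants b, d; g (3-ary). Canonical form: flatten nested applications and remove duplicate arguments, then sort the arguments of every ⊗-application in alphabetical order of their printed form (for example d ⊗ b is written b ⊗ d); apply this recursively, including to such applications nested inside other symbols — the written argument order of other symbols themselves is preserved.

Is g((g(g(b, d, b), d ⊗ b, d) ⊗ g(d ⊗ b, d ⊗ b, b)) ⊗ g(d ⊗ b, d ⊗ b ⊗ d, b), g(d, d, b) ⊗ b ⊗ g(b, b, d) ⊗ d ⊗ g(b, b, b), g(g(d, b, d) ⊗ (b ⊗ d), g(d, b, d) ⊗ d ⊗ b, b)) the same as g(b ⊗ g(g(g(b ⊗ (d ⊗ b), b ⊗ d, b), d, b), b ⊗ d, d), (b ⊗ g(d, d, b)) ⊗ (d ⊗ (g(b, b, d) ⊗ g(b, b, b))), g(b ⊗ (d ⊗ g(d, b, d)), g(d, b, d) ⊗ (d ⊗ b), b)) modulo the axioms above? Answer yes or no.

Left:  g((g(g(b, d, b), d ⊗ b, d) ⊗ g(d ⊗ b, d ⊗ b, b)) ⊗ g(d ⊗ b, d ⊗ b ⊗ d, b), g(d, d, b) ⊗ b ⊗ g(b, b, d) ⊗ d ⊗ g(b, b, b), g(g(d, b, d) ⊗ (b ⊗ d), g(d, b, d) ⊗ d ⊗ b, b))
  Work inside:  (g(g(b, d, b), d ⊗ b, d) ⊗ g(d ⊗ b, d ⊗ b, b)) ⊗ g(d ⊗ b, d ⊗ b ⊗ d, b)
  Flatten:  g(g(b, d, b), d ⊗ b, d) ⊗ g(d ⊗ b, d ⊗ b, b) ⊗ g(d ⊗ b, d ⊗ b ⊗ d, b)
  Canonicalize subterm:  g(g(b, d, b), d ⊗ b, d)  →  g(g(b, d, b), b ⊗ d, d)
  Canonicalize subterm:  g(d ⊗ b, d ⊗ b, b)  →  g(b ⊗ d, b ⊗ d, b)
  Simplify inside:  g(d ⊗ b, d ⊗ b ⊗ d, b)  →  g(b ⊗ d, b ⊗ d, b)
  Deduplicate:  drop duplicate g(b ⊗ d, b ⊗ d, b)
  Sort:  g(b ⊗ d, b ⊗ d, b) ⊗ g(g(b, d, b), b ⊗ d, d)
  Rebuild:  g(g(b ⊗ d, b ⊗ d, b) ⊗ g(g(b, d, b), b ⊗ d, d), b ⊗ d ⊗ g(b, b, b) ⊗ g(b, b, d) ⊗ g(d, d, b), g(b ⊗ d ⊗ g(d, b, d), b ⊗ d ⊗ g(d, b, d), b))
Right:  g(b ⊗ g(g(g(b ⊗ (d ⊗ b), b ⊗ d, b), d, b), b ⊗ d, d), (b ⊗ g(d, d, b)) ⊗ (d ⊗ (g(b, b, d) ⊗ g(b, b, b))), g(b ⊗ (d ⊗ g(d, b, d)), g(d, b, d) ⊗ (d ⊗ b), b))
  Focus inside:  b ⊗ g(g(g(b ⊗ (d ⊗ b), b ⊗ d, b), d, b), b ⊗ d, d)
  Simplify inside:  g(g(g(b ⊗ (d ⊗ b), b ⊗ d, b), d, b), b ⊗ d, d)  →  g(g(g(b ⊗ d, b ⊗ d, b), d, b), b ⊗ d, d)
  Sort arguments:  b ⊗ g(g(g(b ⊗ d, b ⊗ d, b), d, b), b ⊗ d, d)
  Reassemble:  g(b ⊗ g(g(g(b ⊗ d, b ⊗ d, b), d, b), b ⊗ d, d), b ⊗ d ⊗ g(b, b, b) ⊗ g(b, b, d) ⊗ g(d, d, b), g(b ⊗ d ⊗ g(d, b, d), b ⊗ d ⊗ g(d, b, d), b))

Answer: no — g(g(b ⊗ d, b ⊗ d, b) ⊗ g(g(b, d, b), b ⊗ d, d), b ⊗ d ⊗ g(b, b, b) ⊗ g(b, b, d) ⊗ g(d, d, b), g(b ⊗ d ⊗ g(d, b, d), b ⊗ d ⊗ g(d, b, d), b)) vs g(b ⊗ g(g(g(b ⊗ d, b ⊗ d, b), d, b), b ⊗ d, d), b ⊗ d ⊗ g(b, b, b) ⊗ g(b, b, d) ⊗ g(d, d, b), g(b ⊗ d ⊗ g(d, b, d), b ⊗ d ⊗ g(d, b, d), b))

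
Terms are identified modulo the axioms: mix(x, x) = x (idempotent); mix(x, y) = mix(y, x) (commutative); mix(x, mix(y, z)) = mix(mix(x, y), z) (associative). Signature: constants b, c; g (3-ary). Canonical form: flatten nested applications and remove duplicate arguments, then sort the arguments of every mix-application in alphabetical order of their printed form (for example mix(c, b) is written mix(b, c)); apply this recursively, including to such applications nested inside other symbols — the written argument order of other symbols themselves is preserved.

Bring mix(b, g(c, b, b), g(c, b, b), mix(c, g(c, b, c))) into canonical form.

Un-nest:  mix(b, g(c, b, b), g(c, b, b), c, g(c, b, c))
Deduplicate:  drop duplicate g(c, b, b)
Sort arguments:  mix(b, c, g(c, b, b), g(c, b, c))

Answer: mix(b, c, g(c, b, b), g(c, b, c))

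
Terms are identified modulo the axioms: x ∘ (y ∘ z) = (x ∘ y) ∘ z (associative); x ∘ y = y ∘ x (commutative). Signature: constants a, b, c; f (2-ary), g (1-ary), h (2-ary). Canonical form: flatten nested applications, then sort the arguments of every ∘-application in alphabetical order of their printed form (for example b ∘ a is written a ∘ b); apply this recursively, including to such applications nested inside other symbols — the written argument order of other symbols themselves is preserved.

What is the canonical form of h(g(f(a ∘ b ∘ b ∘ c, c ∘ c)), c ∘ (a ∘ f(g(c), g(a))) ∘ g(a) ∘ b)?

Answer: h(g(f(a ∘ b ∘ b ∘ c, c ∘ c)), a ∘ b ∘ c ∘ f(g(c), g(a)) ∘ g(a))

Derivation:
Focus inside:  c ∘ (a ∘ f(g(c), g(a))) ∘ g(a) ∘ b
Flatten:  c ∘ a ∘ f(g(c), g(a)) ∘ g(a) ∘ b
Order the arguments:  a ∘ b ∘ c ∘ f(g(c), g(a)) ∘ g(a)
Put back:  h(g(f(a ∘ b ∘ b ∘ c, c ∘ c)), a ∘ b ∘ c ∘ f(g(c), g(a)) ∘ g(a))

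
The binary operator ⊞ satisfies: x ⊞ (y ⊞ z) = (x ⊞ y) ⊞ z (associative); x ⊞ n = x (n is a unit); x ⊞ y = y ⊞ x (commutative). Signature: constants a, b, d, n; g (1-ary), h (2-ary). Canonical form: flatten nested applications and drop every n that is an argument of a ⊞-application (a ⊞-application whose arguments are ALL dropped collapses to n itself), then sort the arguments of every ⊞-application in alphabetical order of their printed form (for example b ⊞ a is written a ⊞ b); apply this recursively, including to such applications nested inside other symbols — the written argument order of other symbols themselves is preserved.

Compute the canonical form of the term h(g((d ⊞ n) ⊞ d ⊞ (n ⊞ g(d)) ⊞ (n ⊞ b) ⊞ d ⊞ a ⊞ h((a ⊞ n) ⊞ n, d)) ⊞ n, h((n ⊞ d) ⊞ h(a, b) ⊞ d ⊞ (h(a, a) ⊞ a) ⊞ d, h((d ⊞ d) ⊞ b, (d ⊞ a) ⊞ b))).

Answer: h(g(a ⊞ b ⊞ d ⊞ d ⊞ d ⊞ g(d) ⊞ h(a, d)), h(a ⊞ d ⊞ d ⊞ d ⊞ h(a, a) ⊞ h(a, b), h(b ⊞ d ⊞ d, a ⊞ b ⊞ d)))

Derivation:
Work inside:  g((d ⊞ n) ⊞ d ⊞ (n ⊞ g(d)) ⊞ (n ⊞ b) ⊞ d ⊞ a ⊞ h((a ⊞ n) ⊞ n, d)) ⊞ n
Simplify inside:  g((d ⊞ n) ⊞ d ⊞ (n ⊞ g(d)) ⊞ (n ⊞ b) ⊞ d ⊞ a ⊞ h((a ⊞ n) ⊞ n, d))  →  g(a ⊞ b ⊞ d ⊞ d ⊞ d ⊞ g(d) ⊞ h(a, d))
Unit:  drop n
Sort:  g(a ⊞ b ⊞ d ⊞ d ⊞ d ⊞ g(d) ⊞ h(a, d))
Put back:  h(g(a ⊞ b ⊞ d ⊞ d ⊞ d ⊞ g(d) ⊞ h(a, d)), h(a ⊞ d ⊞ d ⊞ d ⊞ h(a, a) ⊞ h(a, b), h(b ⊞ d ⊞ d, a ⊞ b ⊞ d)))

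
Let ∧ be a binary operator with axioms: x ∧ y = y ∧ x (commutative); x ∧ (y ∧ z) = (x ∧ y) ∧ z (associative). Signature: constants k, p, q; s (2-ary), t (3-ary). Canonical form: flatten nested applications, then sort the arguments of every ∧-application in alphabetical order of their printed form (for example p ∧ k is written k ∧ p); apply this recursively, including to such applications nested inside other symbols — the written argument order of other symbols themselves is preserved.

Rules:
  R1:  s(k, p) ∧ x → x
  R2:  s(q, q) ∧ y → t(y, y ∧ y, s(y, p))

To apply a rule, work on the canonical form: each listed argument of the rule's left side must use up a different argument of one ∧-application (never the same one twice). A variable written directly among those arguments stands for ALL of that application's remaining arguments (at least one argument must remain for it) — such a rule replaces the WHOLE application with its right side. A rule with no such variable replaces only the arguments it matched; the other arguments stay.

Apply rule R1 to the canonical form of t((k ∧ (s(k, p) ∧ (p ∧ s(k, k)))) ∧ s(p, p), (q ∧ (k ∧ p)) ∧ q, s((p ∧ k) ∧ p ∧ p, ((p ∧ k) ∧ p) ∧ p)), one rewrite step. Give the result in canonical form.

Answer: t(k ∧ p ∧ s(k, k) ∧ s(p, p), k ∧ p ∧ q ∧ q, s(k ∧ p ∧ p ∧ p, k ∧ p ∧ p ∧ p))

Derivation:
Canonical form:  t(k ∧ p ∧ s(k, k) ∧ s(k, p) ∧ s(p, p), k ∧ p ∧ q ∧ q, s(k ∧ p ∧ p ∧ p, k ∧ p ∧ p ∧ p))
Apply R1:  consuming s(k, p);  x := k ∧ p ∧ s(k, k) ∧ s(p, p)
The variable takes the whole remainder — replace the entire application.
Result:  t(k ∧ p ∧ s(k, k) ∧ s(p, p), k ∧ p ∧ q ∧ q, s(k ∧ p ∧ p ∧ p, k ∧ p ∧ p ∧ p))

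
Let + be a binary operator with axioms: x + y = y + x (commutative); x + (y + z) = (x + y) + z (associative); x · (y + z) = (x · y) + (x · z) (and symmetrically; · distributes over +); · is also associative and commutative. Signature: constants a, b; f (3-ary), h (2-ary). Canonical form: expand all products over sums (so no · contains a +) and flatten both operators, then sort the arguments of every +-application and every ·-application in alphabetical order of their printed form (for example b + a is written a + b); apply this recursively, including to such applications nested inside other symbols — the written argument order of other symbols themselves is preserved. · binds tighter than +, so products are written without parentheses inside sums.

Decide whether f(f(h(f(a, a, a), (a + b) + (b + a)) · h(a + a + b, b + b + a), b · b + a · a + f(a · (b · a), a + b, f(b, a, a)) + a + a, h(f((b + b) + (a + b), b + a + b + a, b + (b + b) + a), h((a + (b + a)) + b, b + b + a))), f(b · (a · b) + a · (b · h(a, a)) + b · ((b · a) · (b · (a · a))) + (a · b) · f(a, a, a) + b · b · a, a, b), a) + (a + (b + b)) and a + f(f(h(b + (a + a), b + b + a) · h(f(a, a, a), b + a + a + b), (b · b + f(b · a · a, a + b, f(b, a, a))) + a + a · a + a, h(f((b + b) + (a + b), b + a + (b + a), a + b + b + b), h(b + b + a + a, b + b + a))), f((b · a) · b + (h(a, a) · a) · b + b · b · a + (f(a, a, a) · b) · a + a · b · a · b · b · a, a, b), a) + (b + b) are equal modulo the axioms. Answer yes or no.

Left:  f(f(h(f(a, a, a), (a + b) + (b + a)) · h(a + a + b, b + b + a), b · b + a · a + f(a · (b · a), a + b, f(b, a, a)) + a + a, h(f((b + b) + (a + b), b + a + b + a, b + (b + b) + a), h((a + (b + a)) + b, b + b + a))), f(b · (a · b) + a · (b · h(a, a)) + b · ((b · a) · (b · (a · a))) + (a · b) · f(a, a, a) + b · b · a, a, b), a) + (a + (b + b))
  Merge nested applications:  f(f(h(a + a + b, a + b + b) · h(f(a, a, a), a + a + b + b), a + a + a · a + b · b + f(a · a · b, a + b, f(b, a, a)), h(f(a + b + b + b, a + a + b + b, a + b + b + b), h(a + a + b + b, a + b + b))), f(a · a · a · b · b · b + a · b · b + a · b · b + a · b · f(a, a, a) + a · b · h(a, a), a, b), a) + a + b + b
  Sort:  a + b + b + f(f(h(a + a + b, a + b + b) · h(f(a, a, a), a + a + b + b), a + a + a · a + b · b + f(a · a · b, a + b, f(b, a, a)), h(f(a + b + b + b, a + a + b + b, a + b + b + b), h(a + a + b + b, a + b + b))), f(a · a · a · b · b · b + a · b · b + a · b · b + a · b · f(a, a, a) + a · b · h(a, a), a, b), a)
Right:  a + f(f(h(b + (a + a), b + b + a) · h(f(a, a, a), b + a + a + b), (b · b + f(b · a · a, a + b, f(b, a, a))) + a + a · a + a, h(f((b + b) + (a + b), b + a + (b + a), a + b + b + b), h(b + b + a + a, b + b + a))), f((b · a) · b + (h(a, a) · a) · b + b · b · a + (f(a, a, a) · b) · a + a · b · a · b · b · a, a, b), a) + (b + b)
  Merge nested applications:  a + f(f(h(a + a + b, a + b + b) · h(f(a, a, a), a + a + b + b), a + a + a · a + b · b + f(a · a · b, a + b, f(b, a, a)), h(f(a + b + b + b, a + a + b + b, a + b + b + b), h(a + a + b + b, a + b + b))), f(a · a · a · b · b · b + a · b · b + a · b · b + a · b · f(a, a, a) + a · b · h(a, a), a, b), a) + b + b
  Sort arguments:  a + b + b + f(f(h(a + a + b, a + b + b) · h(f(a, a, a), a + a + b + b), a + a + a · a + b · b + f(a · a · b, a + b, f(b, a, a)), h(f(a + b + b + b, a + a + b + b, a + b + b + b), h(a + a + b + b, a + b + b))), f(a · a · a · b · b · b + a · b · b + a · b · b + a · b · f(a, a, a) + a · b · h(a, a), a, b), a)

Answer: yes — both canonical forms are a + b + b + f(f(h(a + a + b, a + b + b) · h(f(a, a, a), a + a + b + b), a + a + a · a + b · b + f(a · a · b, a + b, f(b, a, a)), h(f(a + b + b + b, a + a + b + b, a + b + b + b), h(a + a + b + b, a + b + b))), f(a · a · a · b · b · b + a · b · b + a · b · b + a · b · f(a, a, a) + a · b · h(a, a), a, b), a)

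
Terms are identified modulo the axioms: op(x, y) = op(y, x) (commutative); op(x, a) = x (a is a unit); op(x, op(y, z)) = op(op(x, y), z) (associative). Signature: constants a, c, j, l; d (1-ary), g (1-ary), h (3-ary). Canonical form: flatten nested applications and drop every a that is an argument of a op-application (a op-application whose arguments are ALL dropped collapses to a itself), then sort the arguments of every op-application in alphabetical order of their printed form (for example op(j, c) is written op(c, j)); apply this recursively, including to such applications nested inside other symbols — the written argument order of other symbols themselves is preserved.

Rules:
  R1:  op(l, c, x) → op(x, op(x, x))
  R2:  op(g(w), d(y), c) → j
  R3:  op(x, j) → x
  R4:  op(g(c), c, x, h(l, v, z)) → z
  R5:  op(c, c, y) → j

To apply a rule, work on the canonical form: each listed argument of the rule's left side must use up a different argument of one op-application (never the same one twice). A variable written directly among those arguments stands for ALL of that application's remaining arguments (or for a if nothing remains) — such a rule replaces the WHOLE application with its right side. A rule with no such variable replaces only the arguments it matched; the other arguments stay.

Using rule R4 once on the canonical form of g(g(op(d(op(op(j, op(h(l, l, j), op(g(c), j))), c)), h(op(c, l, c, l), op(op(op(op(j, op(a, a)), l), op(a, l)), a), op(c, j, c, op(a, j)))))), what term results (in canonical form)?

Answer: g(g(op(d(j), h(op(c, c, l, l), op(j, l, l), op(c, c, j, j)))))

Derivation:
Canonical form:  g(g(op(d(op(c, g(c), h(l, l, j), j, j)), h(op(c, c, l, l), op(j, l, l), op(c, c, j, j)))))
R4 matches:  uses c, g(c), h(l, l, j);  v := l, x := op(j, j), z := j
The variable takes the whole remainder — replace the entire application.
Result:  g(g(op(d(j), h(op(c, c, l, l), op(j, l, l), op(c, c, j, j)))))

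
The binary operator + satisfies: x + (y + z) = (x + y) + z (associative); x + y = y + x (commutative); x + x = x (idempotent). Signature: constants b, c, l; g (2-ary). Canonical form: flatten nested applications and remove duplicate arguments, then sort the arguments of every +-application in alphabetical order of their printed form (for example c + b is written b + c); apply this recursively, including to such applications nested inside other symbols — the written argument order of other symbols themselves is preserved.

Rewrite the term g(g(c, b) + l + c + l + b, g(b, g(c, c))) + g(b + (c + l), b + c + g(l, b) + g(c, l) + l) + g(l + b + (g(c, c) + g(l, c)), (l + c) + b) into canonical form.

Simplify inside:  g(g(c, b) + l + c + l + b, g(b, g(c, c)))  →  g(b + c + g(c, b) + l, g(b, g(c, c)))
Inside:  g(b + (c + l), b + c + g(l, b) + g(c, l) + l)  →  g(b + c + l, b + c + g(c, l) + g(l, b) + l)
Inside:  g(l + b + (g(c, c) + g(l, c)), (l + c) + b)  →  g(b + g(c, c) + g(l, c) + l, b + c + l)
Order the arguments:  g(b + c + g(c, b) + l, g(b, g(c, c))) + g(b + c + l, b + c + g(c, l) + g(l, b) + l) + g(b + g(c, c) + g(l, c) + l, b + c + l)

Answer: g(b + c + g(c, b) + l, g(b, g(c, c))) + g(b + c + l, b + c + g(c, l) + g(l, b) + l) + g(b + g(c, c) + g(l, c) + l, b + c + l)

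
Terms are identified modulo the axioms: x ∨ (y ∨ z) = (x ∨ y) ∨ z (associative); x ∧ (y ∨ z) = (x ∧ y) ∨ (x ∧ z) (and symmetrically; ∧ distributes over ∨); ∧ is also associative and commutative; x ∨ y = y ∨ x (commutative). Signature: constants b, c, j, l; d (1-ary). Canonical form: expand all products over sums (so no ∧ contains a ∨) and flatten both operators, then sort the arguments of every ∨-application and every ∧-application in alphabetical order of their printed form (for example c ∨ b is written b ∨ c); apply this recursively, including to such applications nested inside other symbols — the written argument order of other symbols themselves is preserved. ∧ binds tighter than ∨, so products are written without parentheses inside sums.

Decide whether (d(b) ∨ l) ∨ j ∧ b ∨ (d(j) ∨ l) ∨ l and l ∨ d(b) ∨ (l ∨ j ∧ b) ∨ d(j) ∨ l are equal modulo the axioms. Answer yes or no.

Answer: yes — both canonical forms are b ∧ j ∨ d(b) ∨ d(j) ∨ l ∨ l ∨ l

Derivation:
Left:  (d(b) ∨ l) ∨ j ∧ b ∨ (d(j) ∨ l) ∨ l
  Un-nest:  d(b) ∨ l ∨ b ∧ j ∨ d(j) ∨ l ∨ l
  Sort:  b ∧ j ∨ d(b) ∨ d(j) ∨ l ∨ l ∨ l
Right:  l ∨ d(b) ∨ (l ∨ j ∧ b) ∨ d(j) ∨ l
  Flatten:  l ∨ d(b) ∨ l ∨ b ∧ j ∨ d(j) ∨ l
  Order the arguments:  b ∧ j ∨ d(b) ∨ d(j) ∨ l ∨ l ∨ l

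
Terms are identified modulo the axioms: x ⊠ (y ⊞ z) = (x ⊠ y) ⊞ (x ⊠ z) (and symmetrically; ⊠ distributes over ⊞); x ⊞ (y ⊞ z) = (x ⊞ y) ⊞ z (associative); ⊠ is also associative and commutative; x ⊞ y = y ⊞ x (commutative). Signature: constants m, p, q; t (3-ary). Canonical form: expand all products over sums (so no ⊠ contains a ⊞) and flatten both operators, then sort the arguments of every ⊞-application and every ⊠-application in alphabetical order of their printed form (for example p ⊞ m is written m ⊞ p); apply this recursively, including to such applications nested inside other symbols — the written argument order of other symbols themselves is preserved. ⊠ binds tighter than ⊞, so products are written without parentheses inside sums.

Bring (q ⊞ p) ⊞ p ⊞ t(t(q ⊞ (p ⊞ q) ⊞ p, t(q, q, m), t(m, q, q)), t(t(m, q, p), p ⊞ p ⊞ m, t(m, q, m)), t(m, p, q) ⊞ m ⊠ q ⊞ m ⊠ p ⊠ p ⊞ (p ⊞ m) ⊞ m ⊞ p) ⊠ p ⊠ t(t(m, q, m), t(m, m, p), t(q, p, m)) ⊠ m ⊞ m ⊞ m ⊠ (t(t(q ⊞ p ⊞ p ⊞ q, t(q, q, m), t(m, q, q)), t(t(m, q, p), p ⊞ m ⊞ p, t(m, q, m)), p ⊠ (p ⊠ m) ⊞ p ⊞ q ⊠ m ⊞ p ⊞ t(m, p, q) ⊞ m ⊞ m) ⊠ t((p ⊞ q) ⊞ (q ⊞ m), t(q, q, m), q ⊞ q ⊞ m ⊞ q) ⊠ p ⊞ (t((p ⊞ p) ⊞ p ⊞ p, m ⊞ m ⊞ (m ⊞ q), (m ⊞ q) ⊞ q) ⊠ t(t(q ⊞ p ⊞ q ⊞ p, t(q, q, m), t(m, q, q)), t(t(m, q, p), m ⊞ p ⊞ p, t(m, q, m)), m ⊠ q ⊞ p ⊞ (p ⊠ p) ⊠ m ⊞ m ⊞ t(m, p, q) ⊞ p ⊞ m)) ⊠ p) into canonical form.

Answer: m ⊞ m ⊠ p ⊠ t(m ⊞ p ⊞ q ⊞ q, t(q, q, m), m ⊞ q ⊞ q ⊞ q) ⊠ t(t(p ⊞ p ⊞ q ⊞ q, t(q, q, m), t(m, q, q)), t(t(m, q, p), m ⊞ p ⊞ p, t(m, q, m)), m ⊞ m ⊞ m ⊠ p ⊠ p ⊞ m ⊠ q ⊞ p ⊞ p ⊞ t(m, p, q)) ⊞ m ⊠ p ⊠ t(p ⊞ p ⊞ p ⊞ p, m ⊞ m ⊞ m ⊞ q, m ⊞ q ⊞ q) ⊠ t(t(p ⊞ p ⊞ q ⊞ q, t(q, q, m), t(m, q, q)), t(t(m, q, p), m ⊞ p ⊞ p, t(m, q, m)), m ⊞ m ⊞ m ⊠ p ⊠ p ⊞ m ⊠ q ⊞ p ⊞ p ⊞ t(m, p, q)) ⊞ m ⊠ p ⊠ t(t(m, q, m), t(m, m, p), t(q, p, m)) ⊠ t(t(p ⊞ p ⊞ q ⊞ q, t(q, q, m), t(m, q, q)), t(t(m, q, p), m ⊞ p ⊞ p, t(m, q, m)), m ⊞ m ⊞ m ⊠ p ⊠ p ⊞ m ⊠ q ⊞ p ⊞ p ⊞ t(m, p, q)) ⊞ p ⊞ p ⊞ q

Derivation:
Distribute:  q ⊞ p ⊞ p ⊞ m ⊠ p ⊠ t(t(m, q, m), t(m, m, p), t(q, p, m)) ⊠ t(t(p ⊞ p ⊞ q ⊞ q, t(q, q, m), t(m, q, q)), t(t(m, q, p), m ⊞ p ⊞ p, t(m, q, m)), m ⊞ m ⊞ m ⊠ p ⊠ p ⊞ m ⊠ q ⊞ p ⊞ p ⊞ t(m, p, q)) ⊞ m ⊞ m ⊠ p ⊠ t(m ⊞ p ⊞ q ⊞ q, t(q, q, m), m ⊞ q ⊞ q ⊞ q) ⊠ t(t(p ⊞ p ⊞ q ⊞ q, t(q, q, m), t(m, q, q)), t(t(m, q, p), m ⊞ p ⊞ p, t(m, q, m)), m ⊞ m ⊞ m ⊠ p ⊠ p ⊞ m ⊠ q ⊞ p ⊞ p ⊞ t(m, p, q)) ⊞ m ⊠ p ⊠ t(p ⊞ p ⊞ p ⊞ p, m ⊞ m ⊞ m ⊞ q, m ⊞ q ⊞ q) ⊠ t(t(p ⊞ p ⊞ q ⊞ q, t(q, q, m), t(m, q, q)), t(t(m, q, p), m ⊞ p ⊞ p, t(m, q, m)), m ⊞ m ⊞ m ⊠ p ⊠ p ⊞ m ⊠ q ⊞ p ⊞ p ⊞ t(m, p, q))
Sort:  m ⊞ m ⊠ p ⊠ t(m ⊞ p ⊞ q ⊞ q, t(q, q, m), m ⊞ q ⊞ q ⊞ q) ⊠ t(t(p ⊞ p ⊞ q ⊞ q, t(q, q, m), t(m, q, q)), t(t(m, q, p), m ⊞ p ⊞ p, t(m, q, m)), m ⊞ m ⊞ m ⊠ p ⊠ p ⊞ m ⊠ q ⊞ p ⊞ p ⊞ t(m, p, q)) ⊞ m ⊠ p ⊠ t(p ⊞ p ⊞ p ⊞ p, m ⊞ m ⊞ m ⊞ q, m ⊞ q ⊞ q) ⊠ t(t(p ⊞ p ⊞ q ⊞ q, t(q, q, m), t(m, q, q)), t(t(m, q, p), m ⊞ p ⊞ p, t(m, q, m)), m ⊞ m ⊞ m ⊠ p ⊠ p ⊞ m ⊠ q ⊞ p ⊞ p ⊞ t(m, p, q)) ⊞ m ⊠ p ⊠ t(t(m, q, m), t(m, m, p), t(q, p, m)) ⊠ t(t(p ⊞ p ⊞ q ⊞ q, t(q, q, m), t(m, q, q)), t(t(m, q, p), m ⊞ p ⊞ p, t(m, q, m)), m ⊞ m ⊞ m ⊠ p ⊠ p ⊞ m ⊠ q ⊞ p ⊞ p ⊞ t(m, p, q)) ⊞ p ⊞ p ⊞ q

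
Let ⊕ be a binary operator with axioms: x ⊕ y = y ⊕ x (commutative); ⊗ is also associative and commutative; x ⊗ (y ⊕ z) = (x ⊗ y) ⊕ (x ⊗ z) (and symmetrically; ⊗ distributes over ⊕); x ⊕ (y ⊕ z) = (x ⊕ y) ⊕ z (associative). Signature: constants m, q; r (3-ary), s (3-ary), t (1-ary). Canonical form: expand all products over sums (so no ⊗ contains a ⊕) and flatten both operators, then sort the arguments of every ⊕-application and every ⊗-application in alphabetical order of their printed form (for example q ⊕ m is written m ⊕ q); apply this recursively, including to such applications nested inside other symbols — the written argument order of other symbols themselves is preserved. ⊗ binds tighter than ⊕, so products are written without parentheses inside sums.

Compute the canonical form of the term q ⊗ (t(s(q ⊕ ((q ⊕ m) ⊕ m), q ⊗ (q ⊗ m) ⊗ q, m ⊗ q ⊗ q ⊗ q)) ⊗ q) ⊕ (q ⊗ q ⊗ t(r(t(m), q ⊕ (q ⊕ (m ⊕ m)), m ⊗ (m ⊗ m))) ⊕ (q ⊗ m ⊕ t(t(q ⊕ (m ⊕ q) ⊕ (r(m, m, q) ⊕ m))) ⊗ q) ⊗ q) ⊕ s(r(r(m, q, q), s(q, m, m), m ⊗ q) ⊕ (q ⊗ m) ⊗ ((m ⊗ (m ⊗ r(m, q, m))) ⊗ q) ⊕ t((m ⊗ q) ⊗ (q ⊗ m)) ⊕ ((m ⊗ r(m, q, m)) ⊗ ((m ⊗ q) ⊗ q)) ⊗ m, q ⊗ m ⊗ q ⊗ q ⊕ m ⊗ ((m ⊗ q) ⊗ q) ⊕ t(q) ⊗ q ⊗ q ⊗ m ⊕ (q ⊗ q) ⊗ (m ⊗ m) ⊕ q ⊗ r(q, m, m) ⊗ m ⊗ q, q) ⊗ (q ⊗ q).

Answer: m ⊗ q ⊗ q ⊕ q ⊗ q ⊗ s(m ⊗ m ⊗ m ⊗ q ⊗ q ⊗ r(m, q, m) ⊕ m ⊗ m ⊗ m ⊗ q ⊗ q ⊗ r(m, q, m) ⊕ r(r(m, q, q), s(q, m, m), m ⊗ q) ⊕ t(m ⊗ m ⊗ q ⊗ q), m ⊗ m ⊗ q ⊗ q ⊕ m ⊗ m ⊗ q ⊗ q ⊕ m ⊗ q ⊗ q ⊗ q ⊕ m ⊗ q ⊗ q ⊗ r(q, m, m) ⊕ m ⊗ q ⊗ q ⊗ t(q), q) ⊕ q ⊗ q ⊗ t(r(t(m), m ⊕ m ⊕ q ⊕ q, m ⊗ m ⊗ m)) ⊕ q ⊗ q ⊗ t(s(m ⊕ m ⊕ q ⊕ q, m ⊗ q ⊗ q ⊗ q, m ⊗ q ⊗ q ⊗ q)) ⊕ q ⊗ q ⊗ t(t(m ⊕ m ⊕ q ⊕ q ⊕ r(m, m, q)))

Derivation:
Distribute:  q ⊗ q ⊗ t(s(m ⊕ m ⊕ q ⊕ q, m ⊗ q ⊗ q ⊗ q, m ⊗ q ⊗ q ⊗ q)) ⊕ q ⊗ q ⊗ t(r(t(m), m ⊕ m ⊕ q ⊕ q, m ⊗ m ⊗ m)) ⊕ m ⊗ q ⊗ q ⊕ q ⊗ q ⊗ t(t(m ⊕ m ⊕ q ⊕ q ⊕ r(m, m, q))) ⊕ q ⊗ q ⊗ s(m ⊗ m ⊗ m ⊗ q ⊗ q ⊗ r(m, q, m) ⊕ m ⊗ m ⊗ m ⊗ q ⊗ q ⊗ r(m, q, m) ⊕ r(r(m, q, q), s(q, m, m), m ⊗ q) ⊕ t(m ⊗ m ⊗ q ⊗ q), m ⊗ m ⊗ q ⊗ q ⊕ m ⊗ m ⊗ q ⊗ q ⊕ m ⊗ q ⊗ q ⊗ q ⊕ m ⊗ q ⊗ q ⊗ r(q, m, m) ⊕ m ⊗ q ⊗ q ⊗ t(q), q)
Sort:  m ⊗ q ⊗ q ⊕ q ⊗ q ⊗ s(m ⊗ m ⊗ m ⊗ q ⊗ q ⊗ r(m, q, m) ⊕ m ⊗ m ⊗ m ⊗ q ⊗ q ⊗ r(m, q, m) ⊕ r(r(m, q, q), s(q, m, m), m ⊗ q) ⊕ t(m ⊗ m ⊗ q ⊗ q), m ⊗ m ⊗ q ⊗ q ⊕ m ⊗ m ⊗ q ⊗ q ⊕ m ⊗ q ⊗ q ⊗ q ⊕ m ⊗ q ⊗ q ⊗ r(q, m, m) ⊕ m ⊗ q ⊗ q ⊗ t(q), q) ⊕ q ⊗ q ⊗ t(r(t(m), m ⊕ m ⊕ q ⊕ q, m ⊗ m ⊗ m)) ⊕ q ⊗ q ⊗ t(s(m ⊕ m ⊕ q ⊕ q, m ⊗ q ⊗ q ⊗ q, m ⊗ q ⊗ q ⊗ q)) ⊕ q ⊗ q ⊗ t(t(m ⊕ m ⊕ q ⊕ q ⊕ r(m, m, q)))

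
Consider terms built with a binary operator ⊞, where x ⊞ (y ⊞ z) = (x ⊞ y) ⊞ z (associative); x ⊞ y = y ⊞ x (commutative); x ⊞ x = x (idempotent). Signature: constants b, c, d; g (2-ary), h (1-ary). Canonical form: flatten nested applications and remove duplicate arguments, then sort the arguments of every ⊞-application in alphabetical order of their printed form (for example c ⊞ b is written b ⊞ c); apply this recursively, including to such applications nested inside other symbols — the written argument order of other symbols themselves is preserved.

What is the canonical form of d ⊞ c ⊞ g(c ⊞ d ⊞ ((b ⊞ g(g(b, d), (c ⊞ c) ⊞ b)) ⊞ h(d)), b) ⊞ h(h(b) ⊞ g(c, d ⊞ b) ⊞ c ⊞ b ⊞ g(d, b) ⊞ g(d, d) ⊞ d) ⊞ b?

Answer: b ⊞ c ⊞ d ⊞ g(b ⊞ c ⊞ d ⊞ g(g(b, d), b ⊞ c) ⊞ h(d), b) ⊞ h(b ⊞ c ⊞ d ⊞ g(c, b ⊞ d) ⊞ g(d, b) ⊞ g(d, d) ⊞ h(b))

Derivation:
Canonicalize subterm:  g(c ⊞ d ⊞ ((b ⊞ g(g(b, d), (c ⊞ c) ⊞ b)) ⊞ h(d)), b)  →  g(b ⊞ c ⊞ d ⊞ g(g(b, d), b ⊞ c) ⊞ h(d), b)
Inside:  h(h(b) ⊞ g(c, d ⊞ b) ⊞ c ⊞ b ⊞ g(d, b) ⊞ g(d, d) ⊞ d)  →  h(b ⊞ c ⊞ d ⊞ g(c, b ⊞ d) ⊞ g(d, b) ⊞ g(d, d) ⊞ h(b))
Sort:  b ⊞ c ⊞ d ⊞ g(b ⊞ c ⊞ d ⊞ g(g(b, d), b ⊞ c) ⊞ h(d), b) ⊞ h(b ⊞ c ⊞ d ⊞ g(c, b ⊞ d) ⊞ g(d, b) ⊞ g(d, d) ⊞ h(b))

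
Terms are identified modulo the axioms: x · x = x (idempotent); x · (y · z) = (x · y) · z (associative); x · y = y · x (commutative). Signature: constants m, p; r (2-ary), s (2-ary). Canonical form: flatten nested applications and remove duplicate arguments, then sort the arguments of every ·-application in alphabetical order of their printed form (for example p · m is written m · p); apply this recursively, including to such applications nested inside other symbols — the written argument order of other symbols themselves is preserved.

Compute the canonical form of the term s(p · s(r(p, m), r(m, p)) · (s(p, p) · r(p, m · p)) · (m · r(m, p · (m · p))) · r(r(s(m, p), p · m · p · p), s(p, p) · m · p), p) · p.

Canonicalize subterm:  s(p · s(r(p, m), r(m, p)) · (s(p, p) · r(p, m · p)) · (m · r(m, p · (m · p))) · r(r(s(m, p), p · m · p · p), s(p, p) · m · p), p)  →  s(m · p · r(m, m · p) · r(p, m · p) · r(r(s(m, p), m · p), m · p · s(p, p)) · s(p, p) · s(r(p, m), r(m, p)), p)
Sort arguments:  p · s(m · p · r(m, m · p) · r(p, m · p) · r(r(s(m, p), m · p), m · p · s(p, p)) · s(p, p) · s(r(p, m), r(m, p)), p)

Answer: p · s(m · p · r(m, m · p) · r(p, m · p) · r(r(s(m, p), m · p), m · p · s(p, p)) · s(p, p) · s(r(p, m), r(m, p)), p)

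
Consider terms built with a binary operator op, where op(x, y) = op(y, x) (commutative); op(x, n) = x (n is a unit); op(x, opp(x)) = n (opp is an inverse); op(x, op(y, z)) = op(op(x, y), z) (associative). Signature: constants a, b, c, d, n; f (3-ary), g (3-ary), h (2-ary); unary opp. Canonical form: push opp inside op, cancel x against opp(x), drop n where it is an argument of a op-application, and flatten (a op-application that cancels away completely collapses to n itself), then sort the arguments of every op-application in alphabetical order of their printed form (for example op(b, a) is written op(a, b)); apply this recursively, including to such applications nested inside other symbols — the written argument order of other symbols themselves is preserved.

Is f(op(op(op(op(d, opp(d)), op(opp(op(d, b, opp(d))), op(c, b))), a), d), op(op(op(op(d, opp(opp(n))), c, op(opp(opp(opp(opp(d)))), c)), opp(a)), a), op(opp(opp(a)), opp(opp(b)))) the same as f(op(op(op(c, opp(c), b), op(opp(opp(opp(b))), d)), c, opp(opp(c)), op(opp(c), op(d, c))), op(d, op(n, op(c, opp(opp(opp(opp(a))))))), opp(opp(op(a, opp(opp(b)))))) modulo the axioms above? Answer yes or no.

Left:  f(op(op(op(op(d, opp(d)), op(opp(op(d, b, opp(d))), op(c, b))), a), d), op(op(op(op(d, opp(opp(n))), c, op(opp(opp(opp(opp(d)))), c)), opp(a)), a), op(opp(opp(a)), opp(opp(b))))
  Descend into:  op(op(op(op(d, opp(opp(n))), c, op(opp(opp(opp(opp(d)))), c)), opp(a)), a)
  Push opp inside:  distribute opp over op and collapse double opp
  Cancel inverse pairs:  a cancels
  Combine occurrences:  op(d, d, c, c)
  Sort:  op(c, c, d, d)
  Put back:  f(op(a, c, d), op(c, c, d, d), op(a, b))
Right:  f(op(op(op(c, opp(c), b), op(opp(opp(opp(b))), d)), c, opp(opp(c)), op(opp(c), op(d, c))), op(d, op(n, op(c, opp(opp(opp(opp(a))))))), opp(opp(op(a, opp(opp(b))))))
  Descend into:  op(op(op(c, opp(c), b), op(opp(opp(opp(b))), d)), c, opp(opp(c)), op(opp(c), op(d, c)))
  Push opp inside:  distribute opp over op and collapse double opp
  Inverses cancel:  b cancels
  Combine occurrences:  op(c, c, d, d)
  Put back:  f(op(c, c, d, d), op(a, c, d), op(a, b))

Answer: no — f(op(a, c, d), op(c, c, d, d), op(a, b)) vs f(op(c, c, d, d), op(a, c, d), op(a, b))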